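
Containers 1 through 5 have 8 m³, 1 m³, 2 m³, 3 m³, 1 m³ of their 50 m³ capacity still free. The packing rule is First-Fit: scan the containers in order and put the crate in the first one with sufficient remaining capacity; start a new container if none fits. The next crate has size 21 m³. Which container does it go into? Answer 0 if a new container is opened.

0

No container has ≥ 21 m³ free, so a new container is opened.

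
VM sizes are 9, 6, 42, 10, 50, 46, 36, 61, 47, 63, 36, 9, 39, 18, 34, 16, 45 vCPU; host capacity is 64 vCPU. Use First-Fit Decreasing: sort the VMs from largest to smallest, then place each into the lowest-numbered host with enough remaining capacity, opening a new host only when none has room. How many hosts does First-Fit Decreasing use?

11

Sorted descending: 63, 61, 50, 47, 46, 45, 42, 39, 36, 36, 34, 18, 16, 10, 9, 9, 6.
63 vCPU → host 1 (remaining 1 vCPU)
61 vCPU → host 2 (remaining 3 vCPU)
50 vCPU → host 3 (remaining 14 vCPU)
47 vCPU → host 4 (remaining 17 vCPU)
46 vCPU → host 5 (remaining 18 vCPU)
45 vCPU → host 6 (remaining 19 vCPU)
42 vCPU → host 7 (remaining 22 vCPU)
39 vCPU → host 8 (remaining 25 vCPU)
36 vCPU → host 9 (remaining 28 vCPU)
36 vCPU → host 10 (remaining 28 vCPU)
34 vCPU → host 11 (remaining 30 vCPU)
18 vCPU → host 5 (remaining 0 vCPU)
16 vCPU → host 4 (remaining 1 vCPU)
10 vCPU → host 3 (remaining 4 vCPU)
9 vCPU → host 6 (remaining 10 vCPU)
9 vCPU → host 6 (remaining 1 vCPU)
6 vCPU → host 7 (remaining 16 vCPU)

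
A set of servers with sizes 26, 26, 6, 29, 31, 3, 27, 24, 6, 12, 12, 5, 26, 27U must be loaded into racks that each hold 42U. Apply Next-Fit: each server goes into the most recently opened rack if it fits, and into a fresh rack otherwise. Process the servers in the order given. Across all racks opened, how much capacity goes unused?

118

rack 1: place 26U, 16U left
rack 2: place 26U, 16U left
rack 2: place 6U, 10U left
rack 3: place 29U, 13U left
rack 4: place 31U, 11U left
rack 4: place 3U, 8U left
rack 5: place 27U, 15U left
rack 6: place 24U, 18U left
rack 6: place 6U, 12U left
rack 6: place 12U, 0U left
rack 7: place 12U, 30U left
rack 7: place 5U, 25U left
rack 8: place 26U, 16U left
rack 9: place 27U, 15U left
9 racks × 42U = 378U; used 260U; unused 118U.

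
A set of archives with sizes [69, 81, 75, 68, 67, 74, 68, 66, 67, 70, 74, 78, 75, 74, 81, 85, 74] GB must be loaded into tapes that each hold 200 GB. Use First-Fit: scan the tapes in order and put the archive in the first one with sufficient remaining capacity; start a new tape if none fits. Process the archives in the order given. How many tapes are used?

9

Put 69 GB in tape 1; 131 GB remain.
Put 81 GB in tape 1; 50 GB remain.
Put 75 GB in tape 2; 125 GB remain.
Put 68 GB in tape 2; 57 GB remain.
Put 67 GB in tape 3; 133 GB remain.
Put 74 GB in tape 3; 59 GB remain.
Put 68 GB in tape 4; 132 GB remain.
Put 66 GB in tape 4; 66 GB remain.
Put 67 GB in tape 5; 133 GB remain.
Put 70 GB in tape 5; 63 GB remain.
Put 74 GB in tape 6; 126 GB remain.
Put 78 GB in tape 6; 48 GB remain.
Put 75 GB in tape 7; 125 GB remain.
Put 74 GB in tape 7; 51 GB remain.
Put 81 GB in tape 8; 119 GB remain.
Put 85 GB in tape 8; 34 GB remain.
Put 74 GB in tape 9; 126 GB remain.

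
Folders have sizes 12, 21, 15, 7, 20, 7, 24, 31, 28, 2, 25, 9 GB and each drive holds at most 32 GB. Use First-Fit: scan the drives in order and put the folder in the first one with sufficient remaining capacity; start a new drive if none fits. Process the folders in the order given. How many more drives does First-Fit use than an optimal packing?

1

First-Fit: [12,15,2] [21,7] [20,7] [24] [31] [28] [25] [9] → 8 drives.
Total size 201 GB; any packing needs at least ⌈201/32⌉ = 7 drives.
An optimal packing achieves that bound: [31] [28,2] [25,7] [24,7] [21,9] [20,12] [15] → 7 drives.
Excess: 8 − 7 = 1.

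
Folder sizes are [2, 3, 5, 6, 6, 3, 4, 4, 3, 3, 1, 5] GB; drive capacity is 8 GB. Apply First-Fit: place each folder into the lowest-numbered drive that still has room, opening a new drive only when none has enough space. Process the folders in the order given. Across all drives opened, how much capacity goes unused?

Put 2 GB in drive 1; 6 GB remain.
Put 3 GB in drive 1; 3 GB remain.
Put 5 GB in drive 2; 3 GB remain.
Put 6 GB in drive 3; 2 GB remain.
Put 6 GB in drive 4; 2 GB remain.
Put 3 GB in drive 1; 0 GB remain.
Put 4 GB in drive 5; 4 GB remain.
Put 4 GB in drive 5; 0 GB remain.
Put 3 GB in drive 2; 0 GB remain.
Put 3 GB in drive 6; 5 GB remain.
Put 1 GB in drive 3; 1 GB remain.
Put 5 GB in drive 6; 0 GB remain.
6 drives × 8 GB = 48 GB; used 45 GB; unused 3 GB.

3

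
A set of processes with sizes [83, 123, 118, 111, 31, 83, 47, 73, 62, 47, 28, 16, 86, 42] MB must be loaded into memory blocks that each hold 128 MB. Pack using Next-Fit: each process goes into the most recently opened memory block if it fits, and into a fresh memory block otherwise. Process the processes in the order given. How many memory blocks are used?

memory block 1: place 83 MB, 45 MB left
memory block 2: place 123 MB, 5 MB left
memory block 3: place 118 MB, 10 MB left
memory block 4: place 111 MB, 17 MB left
memory block 5: place 31 MB, 97 MB left
memory block 5: place 83 MB, 14 MB left
memory block 6: place 47 MB, 81 MB left
memory block 6: place 73 MB, 8 MB left
memory block 7: place 62 MB, 66 MB left
memory block 7: place 47 MB, 19 MB left
memory block 8: place 28 MB, 100 MB left
memory block 8: place 16 MB, 84 MB left
memory block 9: place 86 MB, 42 MB left
memory block 9: place 42 MB, 0 MB left

9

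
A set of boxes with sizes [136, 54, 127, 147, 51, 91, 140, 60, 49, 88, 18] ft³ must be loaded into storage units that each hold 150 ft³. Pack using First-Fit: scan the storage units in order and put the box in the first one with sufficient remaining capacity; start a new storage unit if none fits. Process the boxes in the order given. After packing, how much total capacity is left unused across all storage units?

89

storage unit 1: place 136 ft³, 14 ft³ left
storage unit 2: place 54 ft³, 96 ft³ left
storage unit 3: place 127 ft³, 23 ft³ left
storage unit 4: place 147 ft³, 3 ft³ left
storage unit 2: place 51 ft³, 45 ft³ left
storage unit 5: place 91 ft³, 59 ft³ left
storage unit 6: place 140 ft³, 10 ft³ left
storage unit 7: place 60 ft³, 90 ft³ left
storage unit 5: place 49 ft³, 10 ft³ left
storage unit 7: place 88 ft³, 2 ft³ left
storage unit 2: place 18 ft³, 27 ft³ left
7 storage units × 150 ft³ = 1050 ft³; used 961 ft³; unused 89 ft³.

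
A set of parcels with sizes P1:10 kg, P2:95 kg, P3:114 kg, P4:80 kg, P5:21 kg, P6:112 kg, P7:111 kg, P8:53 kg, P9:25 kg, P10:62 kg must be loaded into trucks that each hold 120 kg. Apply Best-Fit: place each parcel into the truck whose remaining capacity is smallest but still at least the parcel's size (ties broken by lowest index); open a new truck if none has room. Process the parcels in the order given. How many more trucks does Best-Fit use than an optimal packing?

1

Best-Fit: [10,95] [114] [80,21] [112] [111] [53,25] [62] → 7 trucks.
Total size 683 kg; any packing needs at least ⌈683/120⌉ = 6 trucks.
An optimal packing achieves that bound: [114] [112] [111] [95,25] [80,21,10] [62,53] → 6 trucks.
Excess: 7 − 6 = 1.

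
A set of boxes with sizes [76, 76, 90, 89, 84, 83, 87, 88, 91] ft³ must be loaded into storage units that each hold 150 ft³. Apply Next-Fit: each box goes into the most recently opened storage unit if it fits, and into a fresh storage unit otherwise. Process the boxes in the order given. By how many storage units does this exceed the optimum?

Next-Fit: [76] [76] [90] [89] [84] [83] [87] [88] [91] → 9 storage units.
9 boxes exceed 75 ft³ (half the capacity), and no two of those can share a storage unit, so at least 9 storage units are needed.
So 9 is already optimal.

0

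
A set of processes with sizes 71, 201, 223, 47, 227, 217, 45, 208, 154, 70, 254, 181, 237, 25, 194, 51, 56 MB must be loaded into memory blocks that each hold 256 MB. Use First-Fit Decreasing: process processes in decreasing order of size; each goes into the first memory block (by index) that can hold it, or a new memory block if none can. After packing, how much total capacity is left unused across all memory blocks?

Sorted descending: 254, 237, 227, 223, 217, 208, 201, 194, 181, 154, 71, 70, 56, 51, 47, 45, 25.
254 MB → memory block 1 (remaining 2 MB)
237 MB → memory block 2 (remaining 19 MB)
227 MB → memory block 3 (remaining 29 MB)
223 MB → memory block 4 (remaining 33 MB)
217 MB → memory block 5 (remaining 39 MB)
208 MB → memory block 6 (remaining 48 MB)
201 MB → memory block 7 (remaining 55 MB)
194 MB → memory block 8 (remaining 62 MB)
181 MB → memory block 9 (remaining 75 MB)
154 MB → memory block 10 (remaining 102 MB)
71 MB → memory block 9 (remaining 4 MB)
70 MB → memory block 10 (remaining 32 MB)
56 MB → memory block 8 (remaining 6 MB)
51 MB → memory block 7 (remaining 4 MB)
47 MB → memory block 6 (remaining 1 MB)
45 MB → memory block 11 (remaining 211 MB)
25 MB → memory block 3 (remaining 4 MB)
11 memory blocks × 256 MB = 2816 MB; used 2461 MB; unused 355 MB.

355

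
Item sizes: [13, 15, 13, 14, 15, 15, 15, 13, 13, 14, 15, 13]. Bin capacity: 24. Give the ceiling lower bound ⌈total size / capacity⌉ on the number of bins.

Total size = 13 + 15 + 13 + 14 + 15 + 15 + 15 + 13 + 13 + 14 + 15 + 13 = 168.
⌈168 / 24⌉ = 7.

7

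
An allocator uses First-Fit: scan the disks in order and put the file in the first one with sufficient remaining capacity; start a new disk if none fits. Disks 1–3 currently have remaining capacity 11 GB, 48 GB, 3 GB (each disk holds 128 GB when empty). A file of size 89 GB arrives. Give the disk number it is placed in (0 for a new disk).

0

No disk has ≥ 89 GB free, so a new disk is opened.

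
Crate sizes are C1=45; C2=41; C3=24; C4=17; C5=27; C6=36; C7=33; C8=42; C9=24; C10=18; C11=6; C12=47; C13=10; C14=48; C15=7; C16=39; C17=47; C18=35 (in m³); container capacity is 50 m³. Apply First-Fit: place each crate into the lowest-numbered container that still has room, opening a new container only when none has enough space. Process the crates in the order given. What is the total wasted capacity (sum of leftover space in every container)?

Put C1 (45 m³) in container 1; 5 m³ remain.
Put C2 (41 m³) in container 2; 9 m³ remain.
Put C3 (24 m³) in container 3; 26 m³ remain.
Put C4 (17 m³) in container 3; 9 m³ remain.
Put C5 (27 m³) in container 4; 23 m³ remain.
Put C6 (36 m³) in container 5; 14 m³ remain.
Put C7 (33 m³) in container 6; 17 m³ remain.
Put C8 (42 m³) in container 7; 8 m³ remain.
Put C9 (24 m³) in container 8; 26 m³ remain.
Put C10 (18 m³) in container 4; 5 m³ remain.
Put C11 (6 m³) in container 2; 3 m³ remain.
Put C12 (47 m³) in container 9; 3 m³ remain.
Put C13 (10 m³) in container 5; 4 m³ remain.
Put C14 (48 m³) in container 10; 2 m³ remain.
Put C15 (7 m³) in container 3; 2 m³ remain.
Put C16 (39 m³) in container 11; 11 m³ remain.
Put C17 (47 m³) in container 12; 3 m³ remain.
Put C18 (35 m³) in container 13; 15 m³ remain.
13 containers × 50 m³ = 650 m³; used 546 m³; unused 104 m³.

104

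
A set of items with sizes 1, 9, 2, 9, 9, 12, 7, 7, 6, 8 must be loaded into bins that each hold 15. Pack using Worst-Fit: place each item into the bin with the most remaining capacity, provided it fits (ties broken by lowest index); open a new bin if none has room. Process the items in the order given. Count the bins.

1 → bin 1 (remaining 14)
9 → bin 1 (remaining 5)
2 → bin 1 (remaining 3)
9 → bin 2 (remaining 6)
9 → bin 3 (remaining 6)
12 → bin 4 (remaining 3)
7 → bin 5 (remaining 8)
7 → bin 5 (remaining 1)
6 → bin 2 (remaining 0)
8 → bin 6 (remaining 7)

6 bins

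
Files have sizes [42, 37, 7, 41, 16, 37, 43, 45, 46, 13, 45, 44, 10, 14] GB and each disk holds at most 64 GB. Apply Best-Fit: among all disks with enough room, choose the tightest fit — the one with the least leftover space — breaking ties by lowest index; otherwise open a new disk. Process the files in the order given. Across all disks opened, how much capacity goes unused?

Put 42 GB in disk 1; 22 GB remain.
Put 37 GB in disk 2; 27 GB remain.
Put 7 GB in disk 1; 15 GB remain.
Put 41 GB in disk 3; 23 GB remain.
Put 16 GB in disk 3; 7 GB remain.
Put 37 GB in disk 4; 27 GB remain.
Put 43 GB in disk 5; 21 GB remain.
Put 45 GB in disk 6; 19 GB remain.
Put 46 GB in disk 7; 18 GB remain.
Put 13 GB in disk 1; 2 GB remain.
Put 45 GB in disk 8; 19 GB remain.
Put 44 GB in disk 9; 20 GB remain.
Put 10 GB in disk 7; 8 GB remain.
Put 14 GB in disk 6; 5 GB remain.
9 disks × 64 GB = 576 GB; used 440 GB; unused 136 GB.

136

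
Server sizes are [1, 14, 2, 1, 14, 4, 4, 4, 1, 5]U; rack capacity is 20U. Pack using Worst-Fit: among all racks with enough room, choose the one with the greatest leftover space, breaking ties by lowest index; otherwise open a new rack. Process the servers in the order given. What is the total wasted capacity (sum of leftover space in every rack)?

1U → rack 1 (remaining 19U)
14U → rack 1 (remaining 5U)
2U → rack 1 (remaining 3U)
1U → rack 1 (remaining 2U)
14U → rack 2 (remaining 6U)
4U → rack 2 (remaining 2U)
4U → rack 3 (remaining 16U)
4U → rack 3 (remaining 12U)
1U → rack 3 (remaining 11U)
5U → rack 3 (remaining 6U)
3 racks × 20U = 60U; used 50U; unused 10U.

10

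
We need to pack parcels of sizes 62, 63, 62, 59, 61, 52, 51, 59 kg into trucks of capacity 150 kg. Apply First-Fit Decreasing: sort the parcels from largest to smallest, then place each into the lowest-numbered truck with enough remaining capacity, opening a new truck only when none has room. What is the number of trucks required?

4

Sorted descending: 63, 62, 62, 61, 59, 59, 52, 51.
Put 63 kg in truck 1; 87 kg remain.
Put 62 kg in truck 1; 25 kg remain.
Put 62 kg in truck 2; 88 kg remain.
Put 61 kg in truck 2; 27 kg remain.
Put 59 kg in truck 3; 91 kg remain.
Put 59 kg in truck 3; 32 kg remain.
Put 52 kg in truck 4; 98 kg remain.
Put 51 kg in truck 4; 47 kg remain.
Final trucks: [63,62] [62,61] [59,59] [52,51].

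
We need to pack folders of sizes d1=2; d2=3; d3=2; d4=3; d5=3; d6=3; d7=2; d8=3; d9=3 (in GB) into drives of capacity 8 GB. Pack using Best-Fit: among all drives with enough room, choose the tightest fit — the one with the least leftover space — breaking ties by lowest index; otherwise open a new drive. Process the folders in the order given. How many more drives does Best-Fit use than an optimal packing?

1

Best-Fit: [2,3,2] [3,3,2] [3,3] [3] → 4 drives.
Total size 24 GB; any packing needs at least ⌈24/8⌉ = 3 drives.
An optimal packing achieves that bound: [3,3,2] [3,3,2] [3,3,2] → 3 drives.
Excess: 4 − 3 = 1.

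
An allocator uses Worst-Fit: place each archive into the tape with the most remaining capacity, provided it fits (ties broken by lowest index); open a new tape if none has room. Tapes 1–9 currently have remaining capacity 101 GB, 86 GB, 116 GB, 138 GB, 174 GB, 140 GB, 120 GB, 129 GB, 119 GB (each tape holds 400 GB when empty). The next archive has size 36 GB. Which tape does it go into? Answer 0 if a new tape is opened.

Tapes with room: tape 1 (101 GB), tape 2 (86 GB), tape 3 (116 GB), tape 4 (138 GB), tape 5 (174 GB), tape 6 (140 GB), tape 7 (120 GB), tape 8 (129 GB), tape 9 (119 GB).
Most room is tape 5 with 174 GB free.

5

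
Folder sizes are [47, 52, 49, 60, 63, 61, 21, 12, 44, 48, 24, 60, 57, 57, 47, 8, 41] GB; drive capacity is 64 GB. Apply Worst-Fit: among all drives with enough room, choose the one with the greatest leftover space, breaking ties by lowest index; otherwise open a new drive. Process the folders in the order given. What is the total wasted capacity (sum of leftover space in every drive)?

drive 1: place 47 GB, 17 GB left
drive 2: place 52 GB, 12 GB left
drive 3: place 49 GB, 15 GB left
drive 4: place 60 GB, 4 GB left
drive 5: place 63 GB, 1 GB left
drive 6: place 61 GB, 3 GB left
drive 7: place 21 GB, 43 GB left
drive 7: place 12 GB, 31 GB left
drive 8: place 44 GB, 20 GB left
drive 9: place 48 GB, 16 GB left
drive 7: place 24 GB, 7 GB left
drive 10: place 60 GB, 4 GB left
drive 11: place 57 GB, 7 GB left
drive 12: place 57 GB, 7 GB left
drive 13: place 47 GB, 17 GB left
drive 8: place 8 GB, 12 GB left
drive 14: place 41 GB, 23 GB left
14 drives × 64 GB = 896 GB; used 751 GB; unused 145 GB.

145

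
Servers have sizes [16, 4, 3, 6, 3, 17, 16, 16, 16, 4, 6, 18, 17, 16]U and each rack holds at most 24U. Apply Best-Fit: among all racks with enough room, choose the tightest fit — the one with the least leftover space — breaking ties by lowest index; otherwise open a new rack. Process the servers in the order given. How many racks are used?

16U → rack 1 (remaining 8U)
4U → rack 1 (remaining 4U)
3U → rack 1 (remaining 1U)
6U → rack 2 (remaining 18U)
3U → rack 2 (remaining 15U)
17U → rack 3 (remaining 7U)
16U → rack 4 (remaining 8U)
16U → rack 5 (remaining 8U)
16U → rack 6 (remaining 8U)
4U → rack 3 (remaining 3U)
6U → rack 4 (remaining 2U)
18U → rack 7 (remaining 6U)
17U → rack 8 (remaining 7U)
16U → rack 9 (remaining 8U)

9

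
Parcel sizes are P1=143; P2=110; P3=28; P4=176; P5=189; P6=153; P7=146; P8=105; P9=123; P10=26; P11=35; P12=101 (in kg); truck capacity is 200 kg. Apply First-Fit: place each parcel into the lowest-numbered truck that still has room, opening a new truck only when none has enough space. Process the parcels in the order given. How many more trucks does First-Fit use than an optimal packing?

0

First-Fit: [143,28,26] [110,35] [176] [189] [153] [146] [105] [123] [101] → 9 trucks.
9 parcels exceed 100 kg (half the capacity), and no two of those can share a truck, so at least 9 trucks are needed.
So 9 is already optimal.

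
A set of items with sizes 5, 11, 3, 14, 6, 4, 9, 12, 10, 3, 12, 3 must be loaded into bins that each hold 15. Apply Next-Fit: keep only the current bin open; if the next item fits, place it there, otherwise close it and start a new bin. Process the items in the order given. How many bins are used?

5 → bin 1 (remaining 10)
11 → bin 2 (remaining 4)
3 → bin 2 (remaining 1)
14 → bin 3 (remaining 1)
6 → bin 4 (remaining 9)
4 → bin 4 (remaining 5)
9 → bin 5 (remaining 6)
12 → bin 6 (remaining 3)
10 → bin 7 (remaining 5)
3 → bin 7 (remaining 2)
12 → bin 8 (remaining 3)
3 → bin 8 (remaining 0)
Final bins: [5] [11,3] [14] [6,4] [9] [12] [10,3] [12,3].

8 bins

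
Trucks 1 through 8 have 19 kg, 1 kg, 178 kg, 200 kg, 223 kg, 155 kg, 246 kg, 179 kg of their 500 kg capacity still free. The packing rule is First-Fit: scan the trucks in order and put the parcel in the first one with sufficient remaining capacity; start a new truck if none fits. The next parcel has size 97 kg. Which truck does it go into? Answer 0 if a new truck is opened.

3

Trucks with room: truck 3 (178 kg), truck 4 (200 kg), truck 5 (223 kg), truck 6 (155 kg), truck 7 (246 kg), truck 8 (179 kg).
The first with room is truck 3.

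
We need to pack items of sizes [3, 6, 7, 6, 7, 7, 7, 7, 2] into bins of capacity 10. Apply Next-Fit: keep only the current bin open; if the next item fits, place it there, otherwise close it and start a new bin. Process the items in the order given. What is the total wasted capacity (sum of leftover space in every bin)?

18

Put 3 in bin 1; 7 remain.
Put 6 in bin 1; 1 remain.
Put 7 in bin 2; 3 remain.
Put 6 in bin 3; 4 remain.
Put 7 in bin 4; 3 remain.
Put 7 in bin 5; 3 remain.
Put 7 in bin 6; 3 remain.
Put 7 in bin 7; 3 remain.
Put 2 in bin 7; 1 remain.
7 bins × 10 = 70; used 52; unused 18.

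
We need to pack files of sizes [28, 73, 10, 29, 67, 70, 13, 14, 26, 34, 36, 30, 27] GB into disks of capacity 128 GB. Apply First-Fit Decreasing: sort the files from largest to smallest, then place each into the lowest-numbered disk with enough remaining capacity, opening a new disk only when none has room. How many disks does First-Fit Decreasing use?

4

Sorted descending: 73, 70, 67, 36, 34, 30, 29, 28, 27, 26, 14, 13, 10.
disk 1: place 73 GB, 55 GB left
disk 2: place 70 GB, 58 GB left
disk 3: place 67 GB, 61 GB left
disk 1: place 36 GB, 19 GB left
disk 2: place 34 GB, 24 GB left
disk 3: place 30 GB, 31 GB left
disk 3: place 29 GB, 2 GB left
disk 4: place 28 GB, 100 GB left
disk 4: place 27 GB, 73 GB left
disk 4: place 26 GB, 47 GB left
disk 1: place 14 GB, 5 GB left
disk 2: place 13 GB, 11 GB left
disk 2: place 10 GB, 1 GB left
Final disks: [73,36,14] [70,34,13,10] [67,30,29] [28,27,26].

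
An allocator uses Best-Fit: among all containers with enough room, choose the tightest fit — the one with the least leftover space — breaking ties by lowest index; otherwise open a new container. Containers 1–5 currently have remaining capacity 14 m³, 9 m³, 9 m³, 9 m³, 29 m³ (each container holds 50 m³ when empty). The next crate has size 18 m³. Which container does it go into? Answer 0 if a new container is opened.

Containers with room: container 5 (29 m³).
Tightest fit is container 5 with 29 m³ free.

5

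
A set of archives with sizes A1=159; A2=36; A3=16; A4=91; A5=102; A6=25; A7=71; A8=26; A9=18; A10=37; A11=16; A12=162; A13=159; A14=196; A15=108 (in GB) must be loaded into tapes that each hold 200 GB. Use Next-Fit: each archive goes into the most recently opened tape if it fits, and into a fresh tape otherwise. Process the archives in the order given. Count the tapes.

A1 (159 GB) → tape 1 (remaining 41 GB)
A2 (36 GB) → tape 1 (remaining 5 GB)
A3 (16 GB) → tape 2 (remaining 184 GB)
A4 (91 GB) → tape 2 (remaining 93 GB)
A5 (102 GB) → tape 3 (remaining 98 GB)
A6 (25 GB) → tape 3 (remaining 73 GB)
A7 (71 GB) → tape 3 (remaining 2 GB)
A8 (26 GB) → tape 4 (remaining 174 GB)
A9 (18 GB) → tape 4 (remaining 156 GB)
A10 (37 GB) → tape 4 (remaining 119 GB)
A11 (16 GB) → tape 4 (remaining 103 GB)
A12 (162 GB) → tape 5 (remaining 38 GB)
A13 (159 GB) → tape 6 (remaining 41 GB)
A14 (196 GB) → tape 7 (remaining 4 GB)
A15 (108 GB) → tape 8 (remaining 92 GB)

8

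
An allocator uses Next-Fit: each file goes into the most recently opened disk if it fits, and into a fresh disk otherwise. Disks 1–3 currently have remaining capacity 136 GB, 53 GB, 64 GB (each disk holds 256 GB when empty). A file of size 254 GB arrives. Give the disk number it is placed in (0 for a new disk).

0

Next-Fit only looks at disk 3, which has 64 GB free.
254 GB does not fit, so a new disk is opened.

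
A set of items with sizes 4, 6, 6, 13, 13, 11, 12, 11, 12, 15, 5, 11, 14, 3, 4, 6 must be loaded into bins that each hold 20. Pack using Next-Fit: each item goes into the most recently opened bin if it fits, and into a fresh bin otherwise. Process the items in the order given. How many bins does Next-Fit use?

11

Put 4 in bin 1; 16 remain.
Put 6 in bin 1; 10 remain.
Put 6 in bin 1; 4 remain.
Put 13 in bin 2; 7 remain.
Put 13 in bin 3; 7 remain.
Put 11 in bin 4; 9 remain.
Put 12 in bin 5; 8 remain.
Put 11 in bin 6; 9 remain.
Put 12 in bin 7; 8 remain.
Put 15 in bin 8; 5 remain.
Put 5 in bin 8; 0 remain.
Put 11 in bin 9; 9 remain.
Put 14 in bin 10; 6 remain.
Put 3 in bin 10; 3 remain.
Put 4 in bin 11; 16 remain.
Put 6 in bin 11; 10 remain.
Final bins: [4,6,6] [13] [13] [11] [12] [11] [12] [15,5] [11] [14,3] [4,6].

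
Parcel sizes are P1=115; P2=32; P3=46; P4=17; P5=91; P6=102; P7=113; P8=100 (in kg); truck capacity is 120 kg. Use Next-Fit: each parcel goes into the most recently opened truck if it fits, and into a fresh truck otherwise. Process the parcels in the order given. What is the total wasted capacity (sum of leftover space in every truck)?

104

truck 1: place P1 (115 kg), 5 kg left
truck 2: place P2 (32 kg), 88 kg left
truck 2: place P3 (46 kg), 42 kg left
truck 2: place P4 (17 kg), 25 kg left
truck 3: place P5 (91 kg), 29 kg left
truck 4: place P6 (102 kg), 18 kg left
truck 5: place P7 (113 kg), 7 kg left
truck 6: place P8 (100 kg), 20 kg left
6 trucks × 120 kg = 720 kg; used 616 kg; unused 104 kg.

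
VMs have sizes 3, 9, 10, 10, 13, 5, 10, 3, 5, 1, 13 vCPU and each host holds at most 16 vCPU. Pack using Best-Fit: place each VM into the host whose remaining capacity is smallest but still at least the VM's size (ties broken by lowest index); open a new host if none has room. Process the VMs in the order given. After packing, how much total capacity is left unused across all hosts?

host 1: place 3 vCPU, 13 vCPU left
host 1: place 9 vCPU, 4 vCPU left
host 2: place 10 vCPU, 6 vCPU left
host 3: place 10 vCPU, 6 vCPU left
host 4: place 13 vCPU, 3 vCPU left
host 2: place 5 vCPU, 1 vCPU left
host 5: place 10 vCPU, 6 vCPU left
host 4: place 3 vCPU, 0 vCPU left
host 3: place 5 vCPU, 1 vCPU left
host 2: place 1 vCPU, 0 vCPU left
host 6: place 13 vCPU, 3 vCPU left
6 hosts × 16 vCPU = 96 vCPU; used 82 vCPU; unused 14 vCPU.

14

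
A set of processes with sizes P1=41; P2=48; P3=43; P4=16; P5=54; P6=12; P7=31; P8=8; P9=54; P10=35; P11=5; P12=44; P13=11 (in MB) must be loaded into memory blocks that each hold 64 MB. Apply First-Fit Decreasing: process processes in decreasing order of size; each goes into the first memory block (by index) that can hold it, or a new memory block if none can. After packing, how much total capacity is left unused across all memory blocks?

110

Sorted descending: 54, 54, 48, 44, 43, 41, 35, 31, 16, 12, 11, 8, 5.
memory block 1: place 54 MB, 10 MB left
memory block 2: place 54 MB, 10 MB left
memory block 3: place 48 MB, 16 MB left
memory block 4: place 44 MB, 20 MB left
memory block 5: place 43 MB, 21 MB left
memory block 6: place 41 MB, 23 MB left
memory block 7: place 35 MB, 29 MB left
memory block 8: place 31 MB, 33 MB left
memory block 3: place 16 MB, 0 MB left
memory block 4: place 12 MB, 8 MB left
memory block 5: place 11 MB, 10 MB left
memory block 1: place 8 MB, 2 MB left
memory block 2: place 5 MB, 5 MB left
8 memory blocks × 64 MB = 512 MB; used 402 MB; unused 110 MB.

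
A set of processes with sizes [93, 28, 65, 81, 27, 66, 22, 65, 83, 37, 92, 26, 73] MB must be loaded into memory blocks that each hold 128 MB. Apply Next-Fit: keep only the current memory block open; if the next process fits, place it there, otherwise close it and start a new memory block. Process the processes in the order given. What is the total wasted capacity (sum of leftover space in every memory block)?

266

memory block 1: place 93 MB, 35 MB left
memory block 1: place 28 MB, 7 MB left
memory block 2: place 65 MB, 63 MB left
memory block 3: place 81 MB, 47 MB left
memory block 3: place 27 MB, 20 MB left
memory block 4: place 66 MB, 62 MB left
memory block 4: place 22 MB, 40 MB left
memory block 5: place 65 MB, 63 MB left
memory block 6: place 83 MB, 45 MB left
memory block 6: place 37 MB, 8 MB left
memory block 7: place 92 MB, 36 MB left
memory block 7: place 26 MB, 10 MB left
memory block 8: place 73 MB, 55 MB left
8 memory blocks × 128 MB = 1024 MB; used 758 MB; unused 266 MB.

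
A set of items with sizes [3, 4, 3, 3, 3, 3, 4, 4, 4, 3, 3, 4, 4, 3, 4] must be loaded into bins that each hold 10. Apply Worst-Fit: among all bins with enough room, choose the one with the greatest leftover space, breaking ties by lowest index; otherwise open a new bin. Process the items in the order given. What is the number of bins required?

Put 3 in bin 1; 7 remain.
Put 4 in bin 1; 3 remain.
Put 3 in bin 1; 0 remain.
Put 3 in bin 2; 7 remain.
Put 3 in bin 2; 4 remain.
Put 3 in bin 2; 1 remain.
Put 4 in bin 3; 6 remain.
Put 4 in bin 3; 2 remain.
Put 4 in bin 4; 6 remain.
Put 3 in bin 4; 3 remain.
Put 3 in bin 4; 0 remain.
Put 4 in bin 5; 6 remain.
Put 4 in bin 5; 2 remain.
Put 3 in bin 6; 7 remain.
Put 4 in bin 6; 3 remain.
Final bins: [3,4,3] [3,3,3] [4,4] [4,3,3] [4,4] [3,4].

6 bins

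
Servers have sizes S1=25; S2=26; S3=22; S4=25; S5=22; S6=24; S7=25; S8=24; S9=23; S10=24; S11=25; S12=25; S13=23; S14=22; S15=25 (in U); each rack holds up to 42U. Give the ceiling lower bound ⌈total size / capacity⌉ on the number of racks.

9

Total size = 25 + 26 + 22 + 25 + 22 + 24 + 25 + 24 + 23 + 24 + 25 + 25 + 23 + 22 + 25 = 360U.
⌈360 / 42⌉ = 9.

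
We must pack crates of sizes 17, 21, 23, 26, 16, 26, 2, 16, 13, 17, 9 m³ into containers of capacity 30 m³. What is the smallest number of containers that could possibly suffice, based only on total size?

Total size = 17 + 21 + 23 + 26 + 16 + 26 + 2 + 16 + 13 + 17 + 9 = 186 m³.
⌈186 / 30⌉ = 7.

7 containers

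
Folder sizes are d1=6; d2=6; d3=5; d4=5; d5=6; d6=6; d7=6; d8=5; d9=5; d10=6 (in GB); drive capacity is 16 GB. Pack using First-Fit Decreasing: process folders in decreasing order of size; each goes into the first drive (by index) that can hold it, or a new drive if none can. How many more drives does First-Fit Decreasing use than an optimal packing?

1

First-Fit Decreasing: [6,6] [6,6] [6,6] [5,5,5] [5] → 5 drives.
Total size 56 GB; any packing needs at least ⌈56/16⌉ = 4 drives.
An optimal packing achieves that bound: [6,6] [6,6] [6,5,5] [6,5,5] → 4 drives.
Excess: 5 − 4 = 1.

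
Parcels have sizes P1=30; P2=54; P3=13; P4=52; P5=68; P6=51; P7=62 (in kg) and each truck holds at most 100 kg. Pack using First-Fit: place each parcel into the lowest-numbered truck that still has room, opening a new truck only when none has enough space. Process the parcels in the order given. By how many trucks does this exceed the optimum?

First-Fit: [30,54,13] [52] [68] [51] [62] → 5 trucks.
5 parcels exceed 50 kg (half the capacity), and no two of those can share a truck, so at least 5 trucks are needed.
So 5 is already optimal.

0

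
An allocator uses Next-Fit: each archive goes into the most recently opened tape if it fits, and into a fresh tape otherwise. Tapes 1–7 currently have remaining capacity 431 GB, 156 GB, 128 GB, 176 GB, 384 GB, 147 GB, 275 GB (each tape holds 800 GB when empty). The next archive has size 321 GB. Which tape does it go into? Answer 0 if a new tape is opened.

0

Next-Fit only looks at tape 7, which has 275 GB free.
321 GB does not fit, so a new tape is opened.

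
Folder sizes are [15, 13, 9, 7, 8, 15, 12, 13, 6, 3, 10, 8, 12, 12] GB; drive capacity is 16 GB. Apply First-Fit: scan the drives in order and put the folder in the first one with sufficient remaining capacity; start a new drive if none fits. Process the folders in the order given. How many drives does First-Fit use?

11

drive 1: place 15 GB, 1 GB left
drive 2: place 13 GB, 3 GB left
drive 3: place 9 GB, 7 GB left
drive 3: place 7 GB, 0 GB left
drive 4: place 8 GB, 8 GB left
drive 5: place 15 GB, 1 GB left
drive 6: place 12 GB, 4 GB left
drive 7: place 13 GB, 3 GB left
drive 4: place 6 GB, 2 GB left
drive 2: place 3 GB, 0 GB left
drive 8: place 10 GB, 6 GB left
drive 9: place 8 GB, 8 GB left
drive 10: place 12 GB, 4 GB left
drive 11: place 12 GB, 4 GB left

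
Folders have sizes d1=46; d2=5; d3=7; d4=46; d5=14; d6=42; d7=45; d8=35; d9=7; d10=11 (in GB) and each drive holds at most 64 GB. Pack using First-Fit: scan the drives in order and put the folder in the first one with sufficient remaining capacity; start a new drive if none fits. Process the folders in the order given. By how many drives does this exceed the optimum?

0

First-Fit: [46,5,7] [46,14] [42,7,11] [45] [35] → 5 drives.
Total size 258 GB; any packing needs at least ⌈258/64⌉ = 5 drives.
So 5 is already optimal.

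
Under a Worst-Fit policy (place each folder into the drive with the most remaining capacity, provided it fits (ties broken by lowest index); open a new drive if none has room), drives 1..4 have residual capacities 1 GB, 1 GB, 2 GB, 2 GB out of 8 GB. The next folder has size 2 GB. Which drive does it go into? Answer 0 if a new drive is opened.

3

Drives with room: drive 3 (2 GB), drive 4 (2 GB).
Most room is drive 3 with 2 GB free.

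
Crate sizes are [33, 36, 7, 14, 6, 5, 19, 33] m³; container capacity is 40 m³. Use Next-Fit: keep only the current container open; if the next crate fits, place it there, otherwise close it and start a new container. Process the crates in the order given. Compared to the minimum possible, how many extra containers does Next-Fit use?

1

Next-Fit: [33] [36] [7,14,6,5] [19] [33] → 5 containers.
Total size 153 m³; any packing needs at least ⌈153/40⌉ = 4 containers.
An optimal packing achieves that bound: [36] [33,7] [33,6] [19,14,5] → 4 containers.
Excess: 5 − 4 = 1.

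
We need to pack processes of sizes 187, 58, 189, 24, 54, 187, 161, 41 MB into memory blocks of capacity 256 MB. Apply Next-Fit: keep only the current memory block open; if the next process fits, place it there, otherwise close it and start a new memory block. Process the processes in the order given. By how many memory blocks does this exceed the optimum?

Next-Fit: [187,58] [189,24] [54,187] [161,41] → 4 memory blocks.
Total size 901 MB; any packing needs at least ⌈901/256⌉ = 4 memory blocks.
So 4 is already optimal.

0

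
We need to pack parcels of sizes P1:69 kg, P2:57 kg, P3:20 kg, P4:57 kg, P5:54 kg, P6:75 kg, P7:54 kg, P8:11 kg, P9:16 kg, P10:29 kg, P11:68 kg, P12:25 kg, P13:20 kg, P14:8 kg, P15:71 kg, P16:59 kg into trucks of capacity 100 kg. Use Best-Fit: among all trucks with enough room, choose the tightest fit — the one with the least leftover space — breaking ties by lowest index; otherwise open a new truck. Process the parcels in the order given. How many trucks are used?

9 trucks

truck 1: place P1 (69 kg), 31 kg left
truck 2: place P2 (57 kg), 43 kg left
truck 1: place P3 (20 kg), 11 kg left
truck 3: place P4 (57 kg), 43 kg left
truck 4: place P5 (54 kg), 46 kg left
truck 5: place P6 (75 kg), 25 kg left
truck 6: place P7 (54 kg), 46 kg left
truck 1: place P8 (11 kg), 0 kg left
truck 5: place P9 (16 kg), 9 kg left
truck 2: place P10 (29 kg), 14 kg left
truck 7: place P11 (68 kg), 32 kg left
truck 7: place P12 (25 kg), 7 kg left
truck 3: place P13 (20 kg), 23 kg left
truck 5: place P14 (8 kg), 1 kg left
truck 8: place P15 (71 kg), 29 kg left
truck 9: place P16 (59 kg), 41 kg left
Final trucks: [69,20,11] [57,29] [57,20] [54] [75,16,8] [54] [68,25] [71] [59].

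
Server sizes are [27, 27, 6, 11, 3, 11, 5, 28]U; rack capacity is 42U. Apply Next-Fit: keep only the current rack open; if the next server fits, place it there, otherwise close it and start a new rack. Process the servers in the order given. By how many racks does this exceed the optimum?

Next-Fit: [27] [27,6] [11,3,11,5] [28] → 4 racks.
Total size 118U; any packing needs at least ⌈118/42⌉ = 3 racks.
An optimal packing achieves that bound: [28,11,3] [27,11] [27,6,5] → 3 racks.
Excess: 4 − 3 = 1.

1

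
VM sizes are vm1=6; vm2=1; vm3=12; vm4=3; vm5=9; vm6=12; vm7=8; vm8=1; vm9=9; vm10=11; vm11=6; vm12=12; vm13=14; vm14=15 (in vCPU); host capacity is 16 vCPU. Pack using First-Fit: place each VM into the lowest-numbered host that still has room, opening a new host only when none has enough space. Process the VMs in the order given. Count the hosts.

Put vm1 (6 vCPU) in host 1; 10 vCPU remain.
Put vm2 (1 vCPU) in host 1; 9 vCPU remain.
Put vm3 (12 vCPU) in host 2; 4 vCPU remain.
Put vm4 (3 vCPU) in host 1; 6 vCPU remain.
Put vm5 (9 vCPU) in host 3; 7 vCPU remain.
Put vm6 (12 vCPU) in host 4; 4 vCPU remain.
Put vm7 (8 vCPU) in host 5; 8 vCPU remain.
Put vm8 (1 vCPU) in host 1; 5 vCPU remain.
Put vm9 (9 vCPU) in host 6; 7 vCPU remain.
Put vm10 (11 vCPU) in host 7; 5 vCPU remain.
Put vm11 (6 vCPU) in host 3; 1 vCPU remain.
Put vm12 (12 vCPU) in host 8; 4 vCPU remain.
Put vm13 (14 vCPU) in host 9; 2 vCPU remain.
Put vm14 (15 vCPU) in host 10; 1 vCPU remain.
Final hosts: [6,1,3,1] [12] [9,6] [12] [8] [9] [11] [12] [14] [15].

10 hosts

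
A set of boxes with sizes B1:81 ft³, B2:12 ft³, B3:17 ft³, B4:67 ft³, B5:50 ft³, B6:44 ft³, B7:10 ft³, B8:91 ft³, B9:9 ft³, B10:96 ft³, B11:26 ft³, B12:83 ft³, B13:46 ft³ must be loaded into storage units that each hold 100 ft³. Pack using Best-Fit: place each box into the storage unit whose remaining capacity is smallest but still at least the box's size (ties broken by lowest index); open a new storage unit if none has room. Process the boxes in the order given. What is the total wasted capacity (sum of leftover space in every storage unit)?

68

storage unit 1: place B1 (81 ft³), 19 ft³ left
storage unit 1: place B2 (12 ft³), 7 ft³ left
storage unit 2: place B3 (17 ft³), 83 ft³ left
storage unit 2: place B4 (67 ft³), 16 ft³ left
storage unit 3: place B5 (50 ft³), 50 ft³ left
storage unit 3: place B6 (44 ft³), 6 ft³ left
storage unit 2: place B7 (10 ft³), 6 ft³ left
storage unit 4: place B8 (91 ft³), 9 ft³ left
storage unit 4: place B9 (9 ft³), 0 ft³ left
storage unit 5: place B10 (96 ft³), 4 ft³ left
storage unit 6: place B11 (26 ft³), 74 ft³ left
storage unit 7: place B12 (83 ft³), 17 ft³ left
storage unit 6: place B13 (46 ft³), 28 ft³ left
7 storage units × 100 ft³ = 700 ft³; used 632 ft³; unused 68 ft³.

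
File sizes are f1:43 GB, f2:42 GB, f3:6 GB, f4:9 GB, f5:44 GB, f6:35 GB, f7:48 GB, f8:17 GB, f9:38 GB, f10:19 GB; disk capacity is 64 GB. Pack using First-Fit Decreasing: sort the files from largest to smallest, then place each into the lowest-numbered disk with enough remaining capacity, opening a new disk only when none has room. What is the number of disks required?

6

Sorted descending: 48, 44, 43, 42, 38, 35, 19, 17, 9, 6.
Put 48 GB in disk 1; 16 GB remain.
Put 44 GB in disk 2; 20 GB remain.
Put 43 GB in disk 3; 21 GB remain.
Put 42 GB in disk 4; 22 GB remain.
Put 38 GB in disk 5; 26 GB remain.
Put 35 GB in disk 6; 29 GB remain.
Put 19 GB in disk 2; 1 GB remain.
Put 17 GB in disk 3; 4 GB remain.
Put 9 GB in disk 1; 7 GB remain.
Put 6 GB in disk 1; 1 GB remain.
Final disks: [48,9,6] [44,19] [43,17] [42] [38] [35].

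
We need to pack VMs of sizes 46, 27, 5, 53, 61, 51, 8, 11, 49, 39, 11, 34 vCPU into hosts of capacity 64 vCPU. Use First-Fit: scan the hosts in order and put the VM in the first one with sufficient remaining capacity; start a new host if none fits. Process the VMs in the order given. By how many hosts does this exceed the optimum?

1

First-Fit: [46,5,8] [27,11,11] [53] [61] [51] [49] [39] [34] → 8 hosts.
Total size 395 vCPU; any packing needs at least ⌈395/64⌉ = 7 hosts.
An optimal packing achieves that bound: [61] [53,11] [51,11] [49,8,5] [46] [39] [34,27] → 7 hosts.
Excess: 8 − 7 = 1.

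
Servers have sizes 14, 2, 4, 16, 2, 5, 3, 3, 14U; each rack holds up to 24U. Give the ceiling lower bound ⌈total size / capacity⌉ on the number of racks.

Total size = 14 + 2 + 4 + 16 + 2 + 5 + 3 + 3 + 14 = 63U.
⌈63 / 24⌉ = 3.

3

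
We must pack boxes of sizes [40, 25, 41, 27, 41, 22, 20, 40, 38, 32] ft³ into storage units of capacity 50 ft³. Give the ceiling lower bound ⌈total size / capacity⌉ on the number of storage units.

Total size = 40 + 25 + 41 + 27 + 41 + 22 + 20 + 40 + 38 + 32 = 326 ft³.
⌈326 / 50⌉ = 7.

7 storage units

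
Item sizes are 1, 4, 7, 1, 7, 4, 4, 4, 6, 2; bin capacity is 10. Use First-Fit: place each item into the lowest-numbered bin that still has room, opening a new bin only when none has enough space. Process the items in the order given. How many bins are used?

1 → bin 1 (remaining 9)
4 → bin 1 (remaining 5)
7 → bin 2 (remaining 3)
1 → bin 1 (remaining 4)
7 → bin 3 (remaining 3)
4 → bin 1 (remaining 0)
4 → bin 4 (remaining 6)
4 → bin 4 (remaining 2)
6 → bin 5 (remaining 4)
2 → bin 2 (remaining 1)
Final bins: [1,4,1,4] [7,2] [7] [4,4] [6].

5 bins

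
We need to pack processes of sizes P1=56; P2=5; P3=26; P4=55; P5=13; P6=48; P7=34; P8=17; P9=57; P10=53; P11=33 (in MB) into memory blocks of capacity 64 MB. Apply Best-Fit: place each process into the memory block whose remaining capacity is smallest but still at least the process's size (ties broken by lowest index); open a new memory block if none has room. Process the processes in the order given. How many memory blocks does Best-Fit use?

8

P1 (56 MB) → memory block 1 (remaining 8 MB)
P2 (5 MB) → memory block 1 (remaining 3 MB)
P3 (26 MB) → memory block 2 (remaining 38 MB)
P4 (55 MB) → memory block 3 (remaining 9 MB)
P5 (13 MB) → memory block 2 (remaining 25 MB)
P6 (48 MB) → memory block 4 (remaining 16 MB)
P7 (34 MB) → memory block 5 (remaining 30 MB)
P8 (17 MB) → memory block 2 (remaining 8 MB)
P9 (57 MB) → memory block 6 (remaining 7 MB)
P10 (53 MB) → memory block 7 (remaining 11 MB)
P11 (33 MB) → memory block 8 (remaining 31 MB)
Final memory blocks: [56,5] [26,13,17] [55] [48] [34] [57] [53] [33].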